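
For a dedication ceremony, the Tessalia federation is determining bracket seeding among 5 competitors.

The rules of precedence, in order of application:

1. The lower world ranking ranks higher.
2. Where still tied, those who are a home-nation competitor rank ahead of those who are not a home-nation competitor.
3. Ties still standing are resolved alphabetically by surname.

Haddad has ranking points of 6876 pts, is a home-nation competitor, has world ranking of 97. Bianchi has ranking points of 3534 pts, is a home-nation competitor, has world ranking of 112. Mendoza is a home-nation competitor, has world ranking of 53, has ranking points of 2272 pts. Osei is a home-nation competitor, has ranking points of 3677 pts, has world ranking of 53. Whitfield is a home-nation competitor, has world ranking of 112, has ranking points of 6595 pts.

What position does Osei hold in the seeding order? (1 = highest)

By world ranking (lower first): Mendoza and Osei (both 53); then Haddad (97); then Bianchi and Whitfield (both 112).
Mendoza and Osei are each a home-nation competitor, so the next rule applies.
Among Mendoza and Osei, alphabetically by surname: Mendoza before Osei.
Bianchi and Whitfield are each a home-nation competitor, so the next rule applies.
Among Bianchi and Whitfield, alphabetically by surname: Bianchi before Whitfield.
Order: Mendoza, Osei, Haddad, Bianchi, Whitfield. So position 2.

2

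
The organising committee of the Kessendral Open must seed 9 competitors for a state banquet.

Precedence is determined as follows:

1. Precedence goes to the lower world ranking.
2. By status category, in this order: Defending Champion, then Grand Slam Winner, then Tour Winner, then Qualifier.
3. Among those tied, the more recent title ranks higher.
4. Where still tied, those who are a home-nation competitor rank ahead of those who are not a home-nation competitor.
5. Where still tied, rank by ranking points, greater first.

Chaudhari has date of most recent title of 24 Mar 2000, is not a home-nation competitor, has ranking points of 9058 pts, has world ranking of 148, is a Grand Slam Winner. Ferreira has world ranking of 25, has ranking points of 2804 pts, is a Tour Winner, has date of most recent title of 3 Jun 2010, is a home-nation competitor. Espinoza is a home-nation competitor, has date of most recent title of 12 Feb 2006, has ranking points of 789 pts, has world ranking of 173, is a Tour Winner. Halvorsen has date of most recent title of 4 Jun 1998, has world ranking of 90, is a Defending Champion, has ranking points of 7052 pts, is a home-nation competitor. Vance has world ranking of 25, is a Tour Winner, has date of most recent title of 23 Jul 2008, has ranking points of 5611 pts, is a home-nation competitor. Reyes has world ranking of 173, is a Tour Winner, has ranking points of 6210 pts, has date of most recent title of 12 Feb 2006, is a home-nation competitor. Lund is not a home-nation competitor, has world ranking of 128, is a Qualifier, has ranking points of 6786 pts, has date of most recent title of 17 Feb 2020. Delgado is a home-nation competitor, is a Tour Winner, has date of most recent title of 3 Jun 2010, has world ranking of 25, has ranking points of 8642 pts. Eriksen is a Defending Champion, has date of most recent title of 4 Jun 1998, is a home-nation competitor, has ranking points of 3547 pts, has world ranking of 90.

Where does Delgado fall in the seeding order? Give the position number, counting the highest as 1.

By world ranking (lower first): Delgado, Ferreira and Vance (each 25); then Halvorsen and Eriksen (both 90); then Lund (128); then Chaudhari (148); then Reyes and Espinoza (both 173).
Delgado, Ferreira and Vance are each Tour Winner, so the next rule applies.
Among Delgado, Ferreira and Vance, by date of most recent title (later first): Delgado and Ferreira (3 Jun 2010) before Vance (23 Jul 2008).
Delgado and Ferreira are each a home-nation competitor, so the next rule applies.
Among Delgado and Ferreira, by ranking points (higher first): Delgado (8642 pts) before Ferreira (2804 pts).
Halvorsen and Eriksen are each Defending Champion, so the next rule applies.
Halvorsen and Eriksen both have date of most recent title 4 Jun 1998, so the next rule applies.
Halvorsen and Eriksen are each a home-nation competitor, so the next rule applies.
Among Halvorsen and Eriksen, by ranking points (higher first): Halvorsen (7052 pts) before Eriksen (3547 pts).
Reyes and Espinoza are each Tour Winner, so the next rule applies.
Reyes and Espinoza both have date of most recent title 12 Feb 2006, so the next rule applies.
Reyes and Espinoza are each a home-nation competitor, so the next rule applies.
Among Reyes and Espinoza, by ranking points (higher first): Reyes (6210 pts) before Espinoza (789 pts).
Order: Delgado, Ferreira, Vance, Halvorsen, Eriksen, Lund, Chaudhari, Reyes, Espinoza. So position 1.

1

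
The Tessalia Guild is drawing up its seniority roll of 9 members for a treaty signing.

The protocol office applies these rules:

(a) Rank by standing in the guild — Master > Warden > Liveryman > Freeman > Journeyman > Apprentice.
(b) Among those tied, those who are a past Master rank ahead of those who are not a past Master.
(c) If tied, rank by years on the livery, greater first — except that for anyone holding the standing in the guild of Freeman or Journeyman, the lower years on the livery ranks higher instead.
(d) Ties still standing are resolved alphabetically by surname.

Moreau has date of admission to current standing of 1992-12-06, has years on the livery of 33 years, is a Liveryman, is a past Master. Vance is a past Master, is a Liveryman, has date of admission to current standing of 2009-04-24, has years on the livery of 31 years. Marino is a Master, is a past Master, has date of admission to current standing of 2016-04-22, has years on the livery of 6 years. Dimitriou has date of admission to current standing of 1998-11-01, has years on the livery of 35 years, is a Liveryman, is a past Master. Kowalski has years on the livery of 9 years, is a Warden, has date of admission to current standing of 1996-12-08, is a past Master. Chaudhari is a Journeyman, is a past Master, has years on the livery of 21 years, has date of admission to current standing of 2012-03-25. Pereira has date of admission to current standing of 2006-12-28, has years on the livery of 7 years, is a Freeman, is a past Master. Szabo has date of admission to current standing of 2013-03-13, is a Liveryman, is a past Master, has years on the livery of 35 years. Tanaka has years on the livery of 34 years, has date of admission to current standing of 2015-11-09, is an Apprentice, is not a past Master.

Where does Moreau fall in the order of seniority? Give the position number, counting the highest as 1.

By standing in the guild: Marino (Master); then Kowalski (Warden); then Dimitriou, Szabo, Moreau and Vance (Liveryman); then Pereira (Freeman); then Chaudhari (Journeyman); then Tanaka (Apprentice).
Dimitriou, Szabo, Moreau and Vance are each a past Master, so the next rule applies.
Among Dimitriou, Szabo, Moreau and Vance, by years on the livery (higher first): Dimitriou and Szabo (35 years) before Moreau (33 years) before Vance (31 years).
Among Dimitriou and Szabo, alphabetically by surname: Dimitriou before Szabo.
Order: Marino, Kowalski, Dimitriou, Szabo, Moreau, Vance, Pereira, Chaudhari, Tanaka. So position 5.

5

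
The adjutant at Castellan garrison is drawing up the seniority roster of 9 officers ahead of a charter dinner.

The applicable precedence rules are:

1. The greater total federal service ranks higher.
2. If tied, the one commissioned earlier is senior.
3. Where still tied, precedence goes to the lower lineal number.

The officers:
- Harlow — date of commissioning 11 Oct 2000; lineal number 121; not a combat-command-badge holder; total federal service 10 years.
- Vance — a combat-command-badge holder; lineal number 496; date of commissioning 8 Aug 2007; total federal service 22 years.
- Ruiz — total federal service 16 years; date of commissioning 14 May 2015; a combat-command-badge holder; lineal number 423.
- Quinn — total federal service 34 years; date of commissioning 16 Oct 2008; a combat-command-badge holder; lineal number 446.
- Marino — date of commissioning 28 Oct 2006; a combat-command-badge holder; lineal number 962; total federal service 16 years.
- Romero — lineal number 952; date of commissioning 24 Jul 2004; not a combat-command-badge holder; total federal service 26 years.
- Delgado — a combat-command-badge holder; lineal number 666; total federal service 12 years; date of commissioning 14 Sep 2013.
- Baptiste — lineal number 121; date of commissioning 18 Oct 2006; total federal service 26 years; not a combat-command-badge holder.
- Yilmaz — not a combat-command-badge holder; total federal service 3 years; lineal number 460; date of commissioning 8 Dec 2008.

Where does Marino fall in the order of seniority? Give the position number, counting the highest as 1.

5

By total federal service (higher first): Quinn (34 years); then Romero and Baptiste (both 26 years); then Vance (22 years); then Marino and Ruiz (both 16 years); then Delgado (12 years); then Harlow (10 years); then Yilmaz (3 years).
Among Romero and Baptiste, by date of commissioning (earlier first): Romero (24 Jul 2004) before Baptiste (18 Oct 2006).
Among Marino and Ruiz, by date of commissioning (earlier first): Marino (28 Oct 2006) before Ruiz (14 May 2015).
Order: Quinn, Romero, Baptiste, Vance, Marino, Ruiz, Delgado, Harlow, Yilmaz. So position 5.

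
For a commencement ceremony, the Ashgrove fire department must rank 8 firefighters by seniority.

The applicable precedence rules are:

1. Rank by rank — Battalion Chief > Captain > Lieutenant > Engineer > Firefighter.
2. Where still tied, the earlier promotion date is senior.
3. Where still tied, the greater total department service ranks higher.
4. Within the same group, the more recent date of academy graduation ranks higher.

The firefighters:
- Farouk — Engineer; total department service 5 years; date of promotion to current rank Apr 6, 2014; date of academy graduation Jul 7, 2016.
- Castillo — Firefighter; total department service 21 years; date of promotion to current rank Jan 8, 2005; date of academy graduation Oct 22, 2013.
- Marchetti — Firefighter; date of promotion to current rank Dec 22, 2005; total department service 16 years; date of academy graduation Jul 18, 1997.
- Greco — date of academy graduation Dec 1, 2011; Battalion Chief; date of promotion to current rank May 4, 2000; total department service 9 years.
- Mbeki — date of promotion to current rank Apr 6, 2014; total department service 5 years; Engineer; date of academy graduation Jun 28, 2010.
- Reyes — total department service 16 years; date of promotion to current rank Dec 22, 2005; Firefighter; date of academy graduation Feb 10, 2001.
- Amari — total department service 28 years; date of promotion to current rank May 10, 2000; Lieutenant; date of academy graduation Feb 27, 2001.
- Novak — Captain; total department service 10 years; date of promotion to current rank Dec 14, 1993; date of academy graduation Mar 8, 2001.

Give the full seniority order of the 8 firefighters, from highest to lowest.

By rank: Greco (Battalion Chief); then Novak (Captain); then Amari (Lieutenant); then Farouk and Mbeki (Engineer); then Castillo, Reyes and Marchetti (Firefighter).
Farouk and Mbeki both have date of promotion to current rank Apr 6, 2014, so the next rule applies.
Farouk and Mbeki both have total department service 5 years, so the next rule applies.
Among Farouk and Mbeki, by date of academy graduation (later first): Farouk (Jul 7, 2016) before Mbeki (Jun 28, 2010).
Among Castillo, Reyes and Marchetti, by date of promotion to current rank (earlier first): Castillo (Jan 8, 2005) before Reyes and Marchetti (Dec 22, 2005).
Reyes and Marchetti both have total department service 16 years, so the next rule applies.
Among Reyes and Marchetti, by date of academy graduation (later first): Reyes (Feb 10, 2001) before Marchetti (Jul 18, 1997).
Full order: Greco, Novak, Amari, Farouk, Mbeki, Castillo, Reyes, Marchetti.

Greco, Novak, Amari, Farouk, Mbeki, Castillo, Reyes, Marchetti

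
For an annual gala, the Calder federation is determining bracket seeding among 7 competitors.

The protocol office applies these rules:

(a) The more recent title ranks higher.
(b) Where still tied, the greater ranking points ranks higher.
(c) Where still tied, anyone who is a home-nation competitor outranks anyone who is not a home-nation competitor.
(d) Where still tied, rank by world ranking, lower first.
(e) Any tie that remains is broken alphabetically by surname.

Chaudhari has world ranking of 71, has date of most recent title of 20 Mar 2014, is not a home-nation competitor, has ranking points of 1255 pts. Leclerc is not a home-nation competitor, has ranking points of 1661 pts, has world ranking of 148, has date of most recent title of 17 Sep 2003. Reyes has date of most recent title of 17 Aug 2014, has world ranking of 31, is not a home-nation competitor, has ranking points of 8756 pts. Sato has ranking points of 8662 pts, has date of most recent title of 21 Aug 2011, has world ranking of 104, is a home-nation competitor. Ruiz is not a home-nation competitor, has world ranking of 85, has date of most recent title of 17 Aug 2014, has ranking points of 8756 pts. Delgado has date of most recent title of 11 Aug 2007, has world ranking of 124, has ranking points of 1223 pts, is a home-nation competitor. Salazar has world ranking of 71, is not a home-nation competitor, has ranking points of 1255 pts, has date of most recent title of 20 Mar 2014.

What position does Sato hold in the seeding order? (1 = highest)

5

By date of most recent title (later first): Reyes and Ruiz (both 17 Aug 2014); then Chaudhari and Salazar (both 20 Mar 2014); then Sato (21 Aug 2011); then Delgado (11 Aug 2007); then Leclerc (17 Sep 2003).
Reyes and Ruiz both have ranking points 8756 pts, so the next rule applies.
Reyes and Ruiz are each not a home-nation competitor, so the next rule applies.
Among Reyes and Ruiz, by world ranking (lower first): Reyes (31) before Ruiz (85).
Chaudhari and Salazar both have ranking points 1255 pts, so the next rule applies.
Chaudhari and Salazar are each not a home-nation competitor, so the next rule applies.
Chaudhari and Salazar both have world ranking 71, so the next rule applies.
Among Chaudhari and Salazar, alphabetically by surname: Chaudhari before Salazar.
Order: Reyes, Ruiz, Chaudhari, Salazar, Sato, Delgado, Leclerc. So position 5.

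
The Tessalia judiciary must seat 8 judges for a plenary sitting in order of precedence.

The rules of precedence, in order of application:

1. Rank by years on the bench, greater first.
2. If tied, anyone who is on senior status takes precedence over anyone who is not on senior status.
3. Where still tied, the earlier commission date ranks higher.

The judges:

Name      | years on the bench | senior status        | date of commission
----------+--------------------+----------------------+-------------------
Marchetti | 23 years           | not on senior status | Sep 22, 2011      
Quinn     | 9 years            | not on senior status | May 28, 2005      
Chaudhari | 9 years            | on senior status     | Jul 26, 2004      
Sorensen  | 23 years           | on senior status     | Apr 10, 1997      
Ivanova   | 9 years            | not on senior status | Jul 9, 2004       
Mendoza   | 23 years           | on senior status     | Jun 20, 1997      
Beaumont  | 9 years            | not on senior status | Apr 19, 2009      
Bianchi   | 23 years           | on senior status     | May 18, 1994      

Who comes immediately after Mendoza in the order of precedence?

By years on the bench (higher first): Bianchi, Sorensen, Mendoza and Marchetti (each 23 years); then Chaudhari, Ivanova, Quinn and Beaumont (each 9 years).
Among Bianchi, Sorensen, Mendoza and Marchetti, on senior status before not on senior status: Bianchi, Sorensen and Mendoza (on senior status) before Marchetti (not on senior status).
Among Bianchi, Sorensen and Mendoza, by date of commission (earlier first): Bianchi (May 18, 1994) before Sorensen (Apr 10, 1997) before Mendoza (Jun 20, 1997).
Among Chaudhari, Ivanova, Quinn and Beaumont, on senior status before not on senior status: Chaudhari (on senior status) before Ivanova, Quinn and Beaumont (not on senior status).
Among Ivanova, Quinn and Beaumont, by date of commission (earlier first): Ivanova (Jul 9, 2004) before Quinn (May 28, 2005) before Beaumont (Apr 19, 2009).
Order: Bianchi, Sorensen, Mendoza, Marchetti, Chaudhari, Ivanova, Quinn, Beaumont.

Marchetti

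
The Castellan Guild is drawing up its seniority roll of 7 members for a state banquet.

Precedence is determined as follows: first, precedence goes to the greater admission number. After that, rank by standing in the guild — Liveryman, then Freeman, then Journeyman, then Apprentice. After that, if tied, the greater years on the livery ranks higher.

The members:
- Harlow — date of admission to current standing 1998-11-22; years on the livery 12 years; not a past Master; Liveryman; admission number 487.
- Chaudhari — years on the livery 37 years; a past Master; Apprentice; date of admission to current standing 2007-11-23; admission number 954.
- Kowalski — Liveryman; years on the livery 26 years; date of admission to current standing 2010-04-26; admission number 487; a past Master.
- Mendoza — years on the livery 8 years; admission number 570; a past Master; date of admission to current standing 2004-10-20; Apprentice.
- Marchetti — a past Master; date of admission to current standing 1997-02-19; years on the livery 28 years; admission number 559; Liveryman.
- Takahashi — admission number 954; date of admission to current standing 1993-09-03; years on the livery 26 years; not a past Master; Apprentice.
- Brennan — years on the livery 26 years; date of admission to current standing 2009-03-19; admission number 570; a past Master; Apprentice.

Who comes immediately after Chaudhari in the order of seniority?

Takahashi

By admission number (higher first): Chaudhari and Takahashi (both 954); then Brennan and Mendoza (both 570); then Marchetti (559); then Kowalski and Harlow (both 487).
Chaudhari and Takahashi are each Apprentice, so the next rule applies.
Among Chaudhari and Takahashi, by years on the livery (higher first): Chaudhari (37 years) before Takahashi (26 years).
Brennan and Mendoza are each Apprentice, so the next rule applies.
Among Brennan and Mendoza, by years on the livery (higher first): Brennan (26 years) before Mendoza (8 years).
Kowalski and Harlow are each Liveryman, so the next rule applies.
Among Kowalski and Harlow, by years on the livery (higher first): Kowalski (26 years) before Harlow (12 years).
Order: Chaudhari, Takahashi, Brennan, Mendoza, Marchetti, Kowalski, Harlow.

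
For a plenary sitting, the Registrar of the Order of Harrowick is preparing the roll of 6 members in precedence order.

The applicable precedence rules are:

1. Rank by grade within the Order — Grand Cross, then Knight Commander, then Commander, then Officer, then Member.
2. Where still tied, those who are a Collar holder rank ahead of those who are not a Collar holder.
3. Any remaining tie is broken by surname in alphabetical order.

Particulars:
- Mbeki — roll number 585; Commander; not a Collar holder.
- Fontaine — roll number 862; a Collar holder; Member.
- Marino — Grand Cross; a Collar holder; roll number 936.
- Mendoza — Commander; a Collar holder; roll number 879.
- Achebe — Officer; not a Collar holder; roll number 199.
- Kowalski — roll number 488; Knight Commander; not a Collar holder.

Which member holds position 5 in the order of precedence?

By grade within the Order: Marino (Grand Cross); then Kowalski (Knight Commander); then Mendoza and Mbeki (Commander); then Achebe (Officer); then Fontaine (Member).
Among Mendoza and Mbeki, a Collar holder before not a Collar holder: Mendoza (a Collar holder) before Mbeki (not a Collar holder).
Order: Marino, Kowalski, Mendoza, Mbeki, Achebe, Fontaine.

Achebe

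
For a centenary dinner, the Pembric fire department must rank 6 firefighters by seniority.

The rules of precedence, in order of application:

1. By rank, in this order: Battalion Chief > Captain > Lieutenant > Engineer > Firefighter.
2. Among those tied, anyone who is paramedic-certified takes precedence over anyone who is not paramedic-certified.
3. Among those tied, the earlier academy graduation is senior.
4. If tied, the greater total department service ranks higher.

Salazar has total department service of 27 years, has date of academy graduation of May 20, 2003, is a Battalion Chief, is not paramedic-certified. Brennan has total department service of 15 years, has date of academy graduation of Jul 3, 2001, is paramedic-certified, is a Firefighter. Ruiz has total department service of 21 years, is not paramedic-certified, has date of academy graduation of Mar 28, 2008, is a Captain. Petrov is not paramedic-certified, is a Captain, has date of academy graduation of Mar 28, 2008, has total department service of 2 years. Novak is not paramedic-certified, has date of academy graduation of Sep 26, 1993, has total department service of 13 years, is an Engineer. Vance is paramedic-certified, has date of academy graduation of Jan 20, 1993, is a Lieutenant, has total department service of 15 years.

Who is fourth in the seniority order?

By rank: Salazar (Battalion Chief); then Ruiz and Petrov (Captain); then Vance (Lieutenant); then Novak (Engineer); then Brennan (Firefighter).
Ruiz and Petrov are each not paramedic-certified, so the next rule applies.
Ruiz and Petrov both have date of academy graduation Mar 28, 2008, so the next rule applies.
Among Ruiz and Petrov, by total department service (higher first): Ruiz (21 years) before Petrov (2 years).
Order: Salazar, Ruiz, Petrov, Vance, Novak, Brennan.

Vance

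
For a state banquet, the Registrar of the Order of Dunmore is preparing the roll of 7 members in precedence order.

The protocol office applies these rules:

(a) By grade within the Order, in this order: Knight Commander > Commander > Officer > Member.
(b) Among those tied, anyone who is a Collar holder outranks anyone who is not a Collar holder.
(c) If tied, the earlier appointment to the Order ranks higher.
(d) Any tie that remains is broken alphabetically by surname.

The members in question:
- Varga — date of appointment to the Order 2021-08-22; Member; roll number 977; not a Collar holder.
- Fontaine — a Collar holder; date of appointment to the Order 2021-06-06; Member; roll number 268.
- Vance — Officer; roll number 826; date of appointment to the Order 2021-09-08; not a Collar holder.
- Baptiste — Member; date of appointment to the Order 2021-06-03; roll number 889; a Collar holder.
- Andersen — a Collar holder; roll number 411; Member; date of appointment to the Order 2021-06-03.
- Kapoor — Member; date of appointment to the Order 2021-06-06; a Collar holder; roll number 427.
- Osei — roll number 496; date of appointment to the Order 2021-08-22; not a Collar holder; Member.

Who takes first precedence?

By grade within the Order: Vance (Officer); then Andersen, Baptiste, Fontaine, Kapoor, Osei and Varga (Member).
Among Andersen, Baptiste, Fontaine, Kapoor, Osei and Varga, a Collar holder before not a Collar holder: Andersen, Baptiste, Fontaine and Kapoor (a Collar holder) before Osei and Varga (not a Collar holder).
Among Andersen, Baptiste, Fontaine and Kapoor, by date of appointment to the Order (earlier first): Andersen and Baptiste (2021-06-03) before Fontaine and Kapoor (2021-06-06).
Among Andersen and Baptiste, alphabetically by surname: Andersen before Baptiste.
Among Fontaine and Kapoor, alphabetically by surname: Fontaine before Kapoor.
Osei and Varga both have date of appointment to the Order 2021-08-22, so the next rule applies.
Among Osei and Varga, alphabetically by surname: Osei before Varga.
Order: Vance, Andersen, Baptiste, Fontaine, Kapoor, Osei, Varga.

Vance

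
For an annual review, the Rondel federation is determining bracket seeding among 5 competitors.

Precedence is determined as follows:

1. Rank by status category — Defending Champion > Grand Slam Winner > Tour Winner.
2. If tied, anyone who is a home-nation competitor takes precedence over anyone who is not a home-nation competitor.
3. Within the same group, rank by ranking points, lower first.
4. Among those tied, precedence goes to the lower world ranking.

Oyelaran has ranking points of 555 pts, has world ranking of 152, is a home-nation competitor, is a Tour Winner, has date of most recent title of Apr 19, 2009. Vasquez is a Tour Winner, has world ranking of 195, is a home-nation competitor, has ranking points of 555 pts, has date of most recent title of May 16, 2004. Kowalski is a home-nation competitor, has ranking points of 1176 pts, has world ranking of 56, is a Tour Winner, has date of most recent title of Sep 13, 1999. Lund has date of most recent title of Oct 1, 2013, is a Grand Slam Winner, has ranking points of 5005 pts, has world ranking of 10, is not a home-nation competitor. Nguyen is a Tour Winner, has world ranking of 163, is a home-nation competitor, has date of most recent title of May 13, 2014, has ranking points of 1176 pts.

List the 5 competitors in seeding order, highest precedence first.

Lund, Oyelaran, Vasquez, Kowalski, Nguyen

By status category: Lund (Grand Slam Winner); then Oyelaran, Vasquez, Kowalski and Nguyen (Tour Winner).
Oyelaran, Vasquez, Kowalski and Nguyen are each a home-nation competitor, so the next rule applies.
Among Oyelaran, Vasquez, Kowalski and Nguyen, by ranking points (lower first): Oyelaran and Vasquez (555 pts) before Kowalski and Nguyen (1176 pts).
Among Oyelaran and Vasquez, by world ranking (lower first): Oyelaran (152) before Vasquez (195).
Among Kowalski and Nguyen, by world ranking (lower first): Kowalski (56) before Nguyen (163).
Full order: Lund, Oyelaran, Vasquez, Kowalski, Nguyen.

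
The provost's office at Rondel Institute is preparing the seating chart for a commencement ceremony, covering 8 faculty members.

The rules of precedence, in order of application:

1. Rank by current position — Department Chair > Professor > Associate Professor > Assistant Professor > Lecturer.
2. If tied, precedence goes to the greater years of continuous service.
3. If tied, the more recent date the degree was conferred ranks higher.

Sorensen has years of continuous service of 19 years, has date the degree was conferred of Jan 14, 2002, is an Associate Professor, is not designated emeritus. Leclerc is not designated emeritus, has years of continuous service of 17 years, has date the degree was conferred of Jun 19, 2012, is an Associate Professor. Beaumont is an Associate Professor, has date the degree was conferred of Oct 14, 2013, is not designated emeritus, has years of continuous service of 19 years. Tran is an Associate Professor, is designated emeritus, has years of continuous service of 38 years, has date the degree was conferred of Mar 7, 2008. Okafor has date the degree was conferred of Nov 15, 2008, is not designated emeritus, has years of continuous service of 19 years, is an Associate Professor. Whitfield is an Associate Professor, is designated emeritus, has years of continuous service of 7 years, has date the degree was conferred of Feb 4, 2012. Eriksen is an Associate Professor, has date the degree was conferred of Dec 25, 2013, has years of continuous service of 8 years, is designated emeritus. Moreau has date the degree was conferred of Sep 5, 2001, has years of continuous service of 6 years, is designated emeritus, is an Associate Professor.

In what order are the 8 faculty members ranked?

Tran, Beaumont, Okafor, Sorensen, Leclerc, Eriksen, Whitfield, Moreau

By current position: Tran, Beaumont, Okafor, Sorensen, Leclerc, Eriksen, Whitfield and Moreau (Associate Professor).
Among Tran, Beaumont, Okafor, Sorensen, Leclerc, Eriksen, Whitfield and Moreau, by years of continuous service (higher first): Tran (38 years) before Beaumont, Okafor and Sorensen (19 years) before Leclerc (17 years) before Eriksen (8 years) before Whitfield (7 years) before Moreau (6 years).
Among Beaumont, Okafor and Sorensen, by date the degree was conferred (later first): Beaumont (Oct 14, 2013) before Okafor (Nov 15, 2008) before Sorensen (Jan 14, 2002).
Full order: Tran, Beaumont, Okafor, Sorensen, Leclerc, Eriksen, Whitfield, Moreau.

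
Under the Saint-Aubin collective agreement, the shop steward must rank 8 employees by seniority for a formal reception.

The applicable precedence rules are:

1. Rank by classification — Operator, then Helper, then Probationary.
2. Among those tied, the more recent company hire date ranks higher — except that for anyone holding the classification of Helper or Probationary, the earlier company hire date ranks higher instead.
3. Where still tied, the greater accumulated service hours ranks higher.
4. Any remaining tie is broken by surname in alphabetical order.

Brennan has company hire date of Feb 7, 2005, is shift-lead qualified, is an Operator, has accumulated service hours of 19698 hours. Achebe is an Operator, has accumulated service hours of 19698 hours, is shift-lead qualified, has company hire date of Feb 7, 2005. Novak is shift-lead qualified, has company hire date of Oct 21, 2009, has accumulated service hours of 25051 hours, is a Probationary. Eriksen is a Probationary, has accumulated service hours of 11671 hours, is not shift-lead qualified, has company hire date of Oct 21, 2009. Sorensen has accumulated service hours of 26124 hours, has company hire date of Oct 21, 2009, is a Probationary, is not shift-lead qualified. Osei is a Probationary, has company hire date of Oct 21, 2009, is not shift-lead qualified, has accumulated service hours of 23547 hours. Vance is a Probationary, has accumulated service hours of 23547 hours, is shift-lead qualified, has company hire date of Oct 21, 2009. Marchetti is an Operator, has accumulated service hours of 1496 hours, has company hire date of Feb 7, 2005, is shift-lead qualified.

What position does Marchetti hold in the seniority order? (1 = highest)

3

By classification: Achebe, Brennan and Marchetti (Operator); then Sorensen, Novak, Osei, Vance and Eriksen (Probationary).
Achebe, Brennan and Marchetti all have company hire date Feb 7, 2005, so the next rule applies.
Among Achebe, Brennan and Marchetti, by accumulated service hours (higher first): Achebe and Brennan (19698 hours) before Marchetti (1496 hours).
Among Achebe and Brennan, alphabetically by surname: Achebe before Brennan.
Sorensen, Novak, Osei, Vance and Eriksen all have company hire date Oct 21, 2009, so the next rule applies.
Among Sorensen, Novak, Osei, Vance and Eriksen, by accumulated service hours (higher first): Sorensen (26124 hours) before Novak (25051 hours) before Osei and Vance (23547 hours) before Eriksen (11671 hours).
Among Osei and Vance, alphabetically by surname: Osei before Vance.
Order: Achebe, Brennan, Marchetti, Sorensen, Novak, Osei, Vance, Eriksen. So position 3.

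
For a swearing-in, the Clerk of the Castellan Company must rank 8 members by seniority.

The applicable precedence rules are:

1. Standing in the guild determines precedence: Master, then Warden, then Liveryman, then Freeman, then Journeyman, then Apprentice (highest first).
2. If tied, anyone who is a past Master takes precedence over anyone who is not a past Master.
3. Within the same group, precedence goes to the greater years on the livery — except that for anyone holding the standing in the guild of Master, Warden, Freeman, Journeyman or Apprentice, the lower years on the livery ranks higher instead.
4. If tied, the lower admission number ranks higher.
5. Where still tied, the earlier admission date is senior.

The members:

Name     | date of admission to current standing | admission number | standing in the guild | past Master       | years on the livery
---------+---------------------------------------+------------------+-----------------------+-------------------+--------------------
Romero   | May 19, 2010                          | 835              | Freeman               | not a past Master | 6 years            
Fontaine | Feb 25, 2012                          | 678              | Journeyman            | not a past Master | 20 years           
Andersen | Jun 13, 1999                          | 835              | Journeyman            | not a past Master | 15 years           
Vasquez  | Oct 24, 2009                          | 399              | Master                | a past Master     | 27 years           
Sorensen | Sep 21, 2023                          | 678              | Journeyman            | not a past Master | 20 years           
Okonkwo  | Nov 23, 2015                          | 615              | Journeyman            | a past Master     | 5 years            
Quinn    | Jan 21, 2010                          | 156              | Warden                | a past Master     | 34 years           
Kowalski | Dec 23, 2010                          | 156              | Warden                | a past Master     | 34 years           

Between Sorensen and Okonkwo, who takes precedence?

Okonkwo

By standing in the guild: Vasquez (Master); then Quinn and Kowalski (Warden); then Romero (Freeman); then Okonkwo, Andersen, Fontaine and Sorensen (Journeyman).
Quinn and Kowalski are each a past Master, so the next rule applies.
Quinn and Kowalski both have years on the livery 34 years, so the next rule applies.
Quinn and Kowalski both have admission number 156, so the next rule applies.
Among Quinn and Kowalski, by date of admission to current standing (earlier first): Quinn (Jan 21, 2010) before Kowalski (Dec 23, 2010).
Among Okonkwo, Andersen, Fontaine and Sorensen, a past Master before not a past Master: Okonkwo (a past Master) before Andersen, Fontaine and Sorensen (not a past Master).
Among Andersen, Fontaine and Sorensen, by years on the livery (lower first) (reversed rule for this group): Andersen (15 years) before Fontaine and Sorensen (20 years).
Fontaine and Sorensen both have admission number 678, so the next rule applies.
Among Fontaine and Sorensen, by date of admission to current standing (earlier first): Fontaine (Feb 25, 2012) before Sorensen (Sep 21, 2023).
So Okonkwo takes precedence.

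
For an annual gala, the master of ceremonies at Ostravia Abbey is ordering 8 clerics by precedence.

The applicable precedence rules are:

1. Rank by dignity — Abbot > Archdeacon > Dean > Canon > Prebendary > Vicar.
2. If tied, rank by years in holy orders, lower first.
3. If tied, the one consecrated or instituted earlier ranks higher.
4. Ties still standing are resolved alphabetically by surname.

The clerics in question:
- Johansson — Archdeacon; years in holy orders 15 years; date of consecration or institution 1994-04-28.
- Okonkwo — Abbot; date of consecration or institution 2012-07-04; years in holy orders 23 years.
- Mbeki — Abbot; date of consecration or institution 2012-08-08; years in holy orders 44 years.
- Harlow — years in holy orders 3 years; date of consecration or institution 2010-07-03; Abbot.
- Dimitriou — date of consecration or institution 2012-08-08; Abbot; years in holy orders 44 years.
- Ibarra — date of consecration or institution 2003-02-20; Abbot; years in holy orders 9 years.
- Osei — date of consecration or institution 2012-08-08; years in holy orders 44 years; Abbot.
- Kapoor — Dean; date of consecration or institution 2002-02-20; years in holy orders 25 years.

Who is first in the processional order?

By dignity: Harlow, Ibarra, Okonkwo, Dimitriou, Mbeki and Osei (Abbot); then Johansson (Archdeacon); then Kapoor (Dean).
Among Harlow, Ibarra, Okonkwo, Dimitriou, Mbeki and Osei, by years in holy orders (lower first): Harlow (3 years) before Ibarra (9 years) before Okonkwo (23 years) before Dimitriou, Mbeki and Osei (44 years).
Dimitriou, Mbeki and Osei all have date of consecration or institution 2012-08-08, so the next rule applies.
Among Dimitriou, Mbeki and Osei, alphabetically by surname: Dimitriou before Mbeki before Osei.
Order: Harlow, Ibarra, Okonkwo, Dimitriou, Mbeki, Osei, Johansson, Kapoor.

Harlow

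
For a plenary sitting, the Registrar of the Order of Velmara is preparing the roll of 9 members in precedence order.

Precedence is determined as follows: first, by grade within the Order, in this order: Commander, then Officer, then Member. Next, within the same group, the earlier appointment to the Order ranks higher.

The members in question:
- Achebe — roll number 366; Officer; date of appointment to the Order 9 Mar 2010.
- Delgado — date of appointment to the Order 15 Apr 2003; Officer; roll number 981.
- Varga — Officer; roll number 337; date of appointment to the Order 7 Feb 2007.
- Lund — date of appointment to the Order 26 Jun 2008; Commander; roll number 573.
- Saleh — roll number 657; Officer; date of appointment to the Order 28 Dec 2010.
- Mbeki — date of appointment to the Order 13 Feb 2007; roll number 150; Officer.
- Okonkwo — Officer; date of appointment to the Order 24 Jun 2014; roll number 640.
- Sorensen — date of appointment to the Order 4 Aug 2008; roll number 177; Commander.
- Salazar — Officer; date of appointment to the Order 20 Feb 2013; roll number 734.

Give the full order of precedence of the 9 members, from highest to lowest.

By grade within the Order: Lund and Sorensen (Commander); then Delgado, Varga, Mbeki, Achebe, Saleh, Salazar and Okonkwo (Officer).
Among Lund and Sorensen, by date of appointment to the Order (earlier first): Lund (26 Jun 2008) before Sorensen (4 Aug 2008).
Among Delgado, Varga, Mbeki, Achebe, Saleh, Salazar and Okonkwo, by date of appointment to the Order (earlier first): Delgado (15 Apr 2003) before Varga (7 Feb 2007) before Mbeki (13 Feb 2007) before Achebe (9 Mar 2010) before Saleh (28 Dec 2010) before Salazar (20 Feb 2013) before Okonkwo (24 Jun 2014).
Full order: Lund, Sorensen, Delgado, Varga, Mbeki, Achebe, Saleh, Salazar, Okonkwo.

Lund, Sorensen, Delgado, Varga, Mbeki, Achebe, Saleh, Salazar, Okonkwo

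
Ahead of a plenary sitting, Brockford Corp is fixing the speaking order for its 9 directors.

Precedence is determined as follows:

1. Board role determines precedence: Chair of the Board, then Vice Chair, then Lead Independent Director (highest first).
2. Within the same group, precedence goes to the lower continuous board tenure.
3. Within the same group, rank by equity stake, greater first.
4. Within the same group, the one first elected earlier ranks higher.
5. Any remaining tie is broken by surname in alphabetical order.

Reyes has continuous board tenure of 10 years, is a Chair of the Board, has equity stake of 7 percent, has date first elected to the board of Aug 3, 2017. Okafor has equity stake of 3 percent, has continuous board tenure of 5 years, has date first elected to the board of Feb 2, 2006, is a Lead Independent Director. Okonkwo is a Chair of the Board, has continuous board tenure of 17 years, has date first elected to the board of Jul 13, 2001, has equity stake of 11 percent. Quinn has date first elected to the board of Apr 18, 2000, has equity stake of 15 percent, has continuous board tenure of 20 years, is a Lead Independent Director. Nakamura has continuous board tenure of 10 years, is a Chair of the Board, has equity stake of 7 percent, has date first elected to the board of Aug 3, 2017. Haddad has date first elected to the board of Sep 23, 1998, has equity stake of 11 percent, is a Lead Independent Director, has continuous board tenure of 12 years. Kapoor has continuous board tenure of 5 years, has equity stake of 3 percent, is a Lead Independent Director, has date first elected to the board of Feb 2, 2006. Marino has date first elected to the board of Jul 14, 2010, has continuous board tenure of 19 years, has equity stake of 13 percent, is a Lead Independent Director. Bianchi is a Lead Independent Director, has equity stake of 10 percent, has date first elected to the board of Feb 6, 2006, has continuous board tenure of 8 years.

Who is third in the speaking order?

Okonkwo

By board role: Nakamura, Reyes and Okonkwo (Chair of the Board); then Kapoor, Okafor, Bianchi, Haddad, Marino and Quinn (Lead Independent Director).
Among Nakamura, Reyes and Okonkwo, by continuous board tenure (lower first): Nakamura and Reyes (10 years) before Okonkwo (17 years).
Nakamura and Reyes both have equity stake 7 percent, so the next rule applies.
Nakamura and Reyes both have date first elected to the board Aug 3, 2017, so the next rule applies.
Among Nakamura and Reyes, alphabetically by surname: Nakamura before Reyes.
Among Kapoor, Okafor, Bianchi, Haddad, Marino and Quinn, by continuous board tenure (lower first): Kapoor and Okafor (5 years) before Bianchi (8 years) before Haddad (12 years) before Marino (19 years) before Quinn (20 years).
Kapoor and Okafor both have equity stake 3 percent, so the next rule applies.
Kapoor and Okafor both have date first elected to the board Feb 2, 2006, so the next rule applies.
Among Kapoor and Okafor, alphabetically by surname: Kapoor before Okafor.
Order: Nakamura, Reyes, Okonkwo, Kapoor, Okafor, Bianchi, Haddad, Marino, Quinn.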